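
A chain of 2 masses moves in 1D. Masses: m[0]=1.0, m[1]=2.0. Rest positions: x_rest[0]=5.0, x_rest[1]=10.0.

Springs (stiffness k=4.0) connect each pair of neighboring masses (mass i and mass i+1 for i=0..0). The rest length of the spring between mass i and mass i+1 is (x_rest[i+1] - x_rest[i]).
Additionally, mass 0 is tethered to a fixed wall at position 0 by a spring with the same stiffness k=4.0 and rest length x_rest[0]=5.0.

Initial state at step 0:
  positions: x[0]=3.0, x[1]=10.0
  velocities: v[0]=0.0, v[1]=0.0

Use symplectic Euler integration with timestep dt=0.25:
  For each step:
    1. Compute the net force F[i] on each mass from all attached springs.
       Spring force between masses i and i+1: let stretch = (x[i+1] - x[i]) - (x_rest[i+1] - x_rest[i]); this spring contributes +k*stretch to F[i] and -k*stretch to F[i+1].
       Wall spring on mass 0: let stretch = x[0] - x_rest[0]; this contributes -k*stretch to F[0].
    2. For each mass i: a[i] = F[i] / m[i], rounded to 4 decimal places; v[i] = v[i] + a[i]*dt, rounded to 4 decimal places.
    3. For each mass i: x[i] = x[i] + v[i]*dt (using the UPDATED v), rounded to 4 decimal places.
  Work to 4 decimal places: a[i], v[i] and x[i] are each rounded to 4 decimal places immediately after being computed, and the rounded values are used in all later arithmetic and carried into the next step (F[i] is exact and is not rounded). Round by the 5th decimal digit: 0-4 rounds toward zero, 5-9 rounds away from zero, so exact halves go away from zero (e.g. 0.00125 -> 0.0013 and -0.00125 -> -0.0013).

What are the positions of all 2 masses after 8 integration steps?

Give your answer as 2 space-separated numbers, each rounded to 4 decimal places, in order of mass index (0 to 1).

Answer: 3.3296 10.7016

Derivation:
Step 0: x=[3.0000 10.0000] v=[0.0000 0.0000]
Step 1: x=[4.0000 9.7500] v=[4.0000 -1.0000]
Step 2: x=[5.4375 9.4063] v=[5.7500 -1.3750]
Step 3: x=[6.5078 9.1915] v=[4.2813 -0.8594]
Step 4: x=[6.6221 9.2662] v=[0.4572 0.2988]
Step 5: x=[5.7419 9.6354] v=[-3.5208 1.4768]
Step 6: x=[4.3996 10.1429] v=[-5.3692 2.0301]
Step 7: x=[3.3932 10.5575] v=[-4.0255 1.6585]
Step 8: x=[3.3296 10.7016] v=[-0.2544 0.5764]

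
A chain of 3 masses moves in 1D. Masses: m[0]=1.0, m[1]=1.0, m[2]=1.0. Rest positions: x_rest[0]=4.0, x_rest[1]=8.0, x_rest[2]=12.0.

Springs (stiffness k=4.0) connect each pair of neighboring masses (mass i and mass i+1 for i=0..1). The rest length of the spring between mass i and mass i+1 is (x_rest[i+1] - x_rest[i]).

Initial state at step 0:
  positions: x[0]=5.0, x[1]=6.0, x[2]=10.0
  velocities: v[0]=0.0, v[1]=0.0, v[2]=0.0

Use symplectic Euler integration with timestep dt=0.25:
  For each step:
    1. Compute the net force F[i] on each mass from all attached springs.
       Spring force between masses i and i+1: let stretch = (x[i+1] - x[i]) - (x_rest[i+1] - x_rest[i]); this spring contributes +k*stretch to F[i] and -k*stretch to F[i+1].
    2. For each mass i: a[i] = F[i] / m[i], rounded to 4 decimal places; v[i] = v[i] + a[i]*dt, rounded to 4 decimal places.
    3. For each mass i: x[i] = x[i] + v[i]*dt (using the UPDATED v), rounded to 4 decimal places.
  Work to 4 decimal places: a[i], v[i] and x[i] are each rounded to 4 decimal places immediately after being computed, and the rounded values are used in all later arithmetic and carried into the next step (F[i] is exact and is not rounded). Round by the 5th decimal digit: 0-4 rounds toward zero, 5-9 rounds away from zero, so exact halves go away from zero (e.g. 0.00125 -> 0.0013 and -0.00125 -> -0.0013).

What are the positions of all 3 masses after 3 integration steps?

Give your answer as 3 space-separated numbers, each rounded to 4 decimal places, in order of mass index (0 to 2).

Answer: 2.1406 8.1094 10.7500

Derivation:
Step 0: x=[5.0000 6.0000 10.0000] v=[0.0000 0.0000 0.0000]
Step 1: x=[4.2500 6.7500 10.0000] v=[-3.0000 3.0000 0.0000]
Step 2: x=[3.1250 7.6875 10.1875] v=[-4.5000 3.7500 0.7500]
Step 3: x=[2.1406 8.1094 10.7500] v=[-3.9375 1.6875 2.2500]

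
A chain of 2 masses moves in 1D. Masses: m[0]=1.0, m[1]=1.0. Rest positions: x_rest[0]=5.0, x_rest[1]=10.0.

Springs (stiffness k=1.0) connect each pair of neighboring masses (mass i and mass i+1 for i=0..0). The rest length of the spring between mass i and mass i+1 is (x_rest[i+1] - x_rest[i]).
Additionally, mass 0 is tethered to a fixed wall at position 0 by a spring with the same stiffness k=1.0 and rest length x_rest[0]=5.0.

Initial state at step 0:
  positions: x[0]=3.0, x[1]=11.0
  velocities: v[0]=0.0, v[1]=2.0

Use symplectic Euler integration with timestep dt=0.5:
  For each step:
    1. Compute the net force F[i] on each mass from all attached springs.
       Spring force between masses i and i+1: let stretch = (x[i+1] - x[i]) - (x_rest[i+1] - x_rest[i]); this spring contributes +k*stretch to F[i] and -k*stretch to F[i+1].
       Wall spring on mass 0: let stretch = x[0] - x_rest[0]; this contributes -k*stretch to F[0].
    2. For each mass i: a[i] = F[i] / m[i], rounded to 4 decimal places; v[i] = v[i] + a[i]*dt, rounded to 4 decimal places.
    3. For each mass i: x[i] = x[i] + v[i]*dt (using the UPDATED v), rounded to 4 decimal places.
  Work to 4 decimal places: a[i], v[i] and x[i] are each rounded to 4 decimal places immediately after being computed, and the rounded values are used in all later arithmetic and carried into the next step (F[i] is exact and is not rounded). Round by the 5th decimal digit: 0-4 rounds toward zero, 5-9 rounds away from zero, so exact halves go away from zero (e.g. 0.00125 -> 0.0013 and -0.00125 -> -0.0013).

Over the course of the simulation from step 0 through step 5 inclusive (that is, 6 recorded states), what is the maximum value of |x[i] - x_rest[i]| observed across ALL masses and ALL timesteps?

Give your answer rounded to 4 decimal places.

Step 0: x=[3.0000 11.0000] v=[0.0000 2.0000]
Step 1: x=[4.2500 11.2500] v=[2.5000 0.5000]
Step 2: x=[6.1875 11.0000] v=[3.8750 -0.5000]
Step 3: x=[7.7813 10.7969] v=[3.1875 -0.4063]
Step 4: x=[8.1837 11.0899] v=[0.8047 0.5859]
Step 5: x=[7.2667 11.9063] v=[-1.8341 1.6328]
Max displacement = 3.1837

Answer: 3.1837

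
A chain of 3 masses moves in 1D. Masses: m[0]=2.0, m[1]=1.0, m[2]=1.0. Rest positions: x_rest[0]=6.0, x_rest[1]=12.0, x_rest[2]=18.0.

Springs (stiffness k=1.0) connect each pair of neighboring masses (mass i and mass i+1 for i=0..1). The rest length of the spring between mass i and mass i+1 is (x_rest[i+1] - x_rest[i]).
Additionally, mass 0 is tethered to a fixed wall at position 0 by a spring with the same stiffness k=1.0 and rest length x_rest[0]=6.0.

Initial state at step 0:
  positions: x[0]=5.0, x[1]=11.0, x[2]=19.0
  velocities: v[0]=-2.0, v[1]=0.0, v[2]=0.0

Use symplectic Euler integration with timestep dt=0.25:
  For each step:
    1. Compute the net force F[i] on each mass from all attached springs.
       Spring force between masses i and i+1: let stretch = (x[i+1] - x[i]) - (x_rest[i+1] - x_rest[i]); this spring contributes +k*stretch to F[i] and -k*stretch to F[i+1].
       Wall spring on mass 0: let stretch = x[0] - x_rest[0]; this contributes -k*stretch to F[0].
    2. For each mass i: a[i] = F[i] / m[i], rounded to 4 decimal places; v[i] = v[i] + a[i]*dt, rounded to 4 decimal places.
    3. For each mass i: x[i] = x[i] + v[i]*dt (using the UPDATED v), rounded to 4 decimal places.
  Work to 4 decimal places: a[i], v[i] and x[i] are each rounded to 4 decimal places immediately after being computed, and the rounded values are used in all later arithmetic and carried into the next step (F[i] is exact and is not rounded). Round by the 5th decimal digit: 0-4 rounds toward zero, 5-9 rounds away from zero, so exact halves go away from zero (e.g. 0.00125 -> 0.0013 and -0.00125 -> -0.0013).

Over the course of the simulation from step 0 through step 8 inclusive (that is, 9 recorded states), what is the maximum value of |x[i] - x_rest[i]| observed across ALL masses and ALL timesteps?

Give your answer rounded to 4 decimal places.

Answer: 2.4172

Derivation:
Step 0: x=[5.0000 11.0000 19.0000] v=[-2.0000 0.0000 0.0000]
Step 1: x=[4.5313 11.1250 18.8750] v=[-1.8750 0.5000 -0.5000]
Step 2: x=[4.1270 11.3223 18.6406] v=[-1.6172 0.7891 -0.9375]
Step 3: x=[3.8186 11.5273 18.3238] v=[-1.2337 0.8199 -1.2671]
Step 4: x=[3.6318 11.6753 17.9573] v=[-0.7474 0.5919 -1.4662]
Step 5: x=[3.5828 11.7132 17.5731] v=[-0.1959 0.1515 -1.5367]
Step 6: x=[3.6760 11.6092 17.1977] v=[0.3726 -0.4161 -1.5017]
Step 7: x=[3.9022 11.3586 16.8480] v=[0.9048 -1.0023 -1.3988]
Step 8: x=[4.2395 10.9851 16.5302] v=[1.3491 -1.4941 -1.2712]
Max displacement = 2.4172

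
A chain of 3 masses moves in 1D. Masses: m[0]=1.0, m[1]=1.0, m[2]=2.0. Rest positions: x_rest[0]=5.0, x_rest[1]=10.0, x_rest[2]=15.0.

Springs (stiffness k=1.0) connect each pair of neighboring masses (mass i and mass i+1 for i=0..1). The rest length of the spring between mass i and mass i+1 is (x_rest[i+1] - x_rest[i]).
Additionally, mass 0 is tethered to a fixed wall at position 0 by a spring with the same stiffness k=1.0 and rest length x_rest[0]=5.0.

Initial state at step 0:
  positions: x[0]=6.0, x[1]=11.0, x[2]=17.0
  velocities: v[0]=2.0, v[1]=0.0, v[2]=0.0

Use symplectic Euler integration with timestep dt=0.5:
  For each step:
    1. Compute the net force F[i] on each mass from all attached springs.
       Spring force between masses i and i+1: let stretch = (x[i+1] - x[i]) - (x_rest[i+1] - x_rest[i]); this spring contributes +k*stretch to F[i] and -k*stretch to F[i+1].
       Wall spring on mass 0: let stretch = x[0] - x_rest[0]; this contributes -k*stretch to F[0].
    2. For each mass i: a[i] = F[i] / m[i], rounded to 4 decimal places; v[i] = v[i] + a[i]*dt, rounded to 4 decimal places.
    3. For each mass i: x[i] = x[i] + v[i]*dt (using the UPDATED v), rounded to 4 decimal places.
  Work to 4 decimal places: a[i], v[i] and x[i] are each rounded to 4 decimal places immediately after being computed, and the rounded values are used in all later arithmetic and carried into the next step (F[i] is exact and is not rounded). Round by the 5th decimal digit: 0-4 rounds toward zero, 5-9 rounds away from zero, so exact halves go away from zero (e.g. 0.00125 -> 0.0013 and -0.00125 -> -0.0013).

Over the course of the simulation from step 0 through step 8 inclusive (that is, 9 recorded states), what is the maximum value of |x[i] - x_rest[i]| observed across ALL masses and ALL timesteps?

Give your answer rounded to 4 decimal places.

Step 0: x=[6.0000 11.0000 17.0000] v=[2.0000 0.0000 0.0000]
Step 1: x=[6.7500 11.2500 16.8750] v=[1.5000 0.5000 -0.2500]
Step 2: x=[6.9375 11.7813 16.6719] v=[0.3750 1.0625 -0.4063]
Step 3: x=[6.6016 12.3243 16.4824] v=[-0.6719 1.0859 -0.3790]
Step 4: x=[6.0459 12.4761 16.3982] v=[-1.1114 0.3036 -0.1685]
Step 5: x=[5.5863 12.0009 16.4487] v=[-0.9193 -0.9505 0.1010]
Step 6: x=[5.3337 11.0340 16.5683] v=[-0.5052 -1.9339 0.2391]
Step 7: x=[5.1728 10.0256 16.6211] v=[-0.3219 -2.0169 0.1055]
Step 8: x=[4.9319 9.4528 16.4744] v=[-0.4819 -1.1456 -0.2934]
Max displacement = 2.4761

Answer: 2.4761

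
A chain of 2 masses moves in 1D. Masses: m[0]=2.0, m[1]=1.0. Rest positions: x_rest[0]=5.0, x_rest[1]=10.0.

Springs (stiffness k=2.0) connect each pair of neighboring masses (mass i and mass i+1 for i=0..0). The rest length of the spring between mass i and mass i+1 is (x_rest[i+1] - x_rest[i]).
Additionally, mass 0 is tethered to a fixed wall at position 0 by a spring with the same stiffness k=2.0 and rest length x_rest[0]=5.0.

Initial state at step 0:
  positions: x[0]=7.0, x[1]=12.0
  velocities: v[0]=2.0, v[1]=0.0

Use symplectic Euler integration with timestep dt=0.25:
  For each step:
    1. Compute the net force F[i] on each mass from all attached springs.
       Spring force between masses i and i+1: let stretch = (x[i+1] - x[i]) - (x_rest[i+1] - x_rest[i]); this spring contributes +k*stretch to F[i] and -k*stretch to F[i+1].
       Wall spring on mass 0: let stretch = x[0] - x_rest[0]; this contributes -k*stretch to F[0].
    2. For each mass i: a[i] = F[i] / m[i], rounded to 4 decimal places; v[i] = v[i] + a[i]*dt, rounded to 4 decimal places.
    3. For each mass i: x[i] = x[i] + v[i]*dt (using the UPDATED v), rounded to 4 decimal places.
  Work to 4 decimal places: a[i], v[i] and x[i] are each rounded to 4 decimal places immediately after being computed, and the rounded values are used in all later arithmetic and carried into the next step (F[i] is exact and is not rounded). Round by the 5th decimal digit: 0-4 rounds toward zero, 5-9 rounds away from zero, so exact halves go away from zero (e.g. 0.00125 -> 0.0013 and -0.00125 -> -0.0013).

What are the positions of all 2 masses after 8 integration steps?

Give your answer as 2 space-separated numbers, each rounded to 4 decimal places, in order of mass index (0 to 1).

Step 0: x=[7.0000 12.0000] v=[2.0000 0.0000]
Step 1: x=[7.3750 12.0000] v=[1.5000 0.0000]
Step 2: x=[7.5781 12.0469] v=[0.8125 0.1875]
Step 3: x=[7.5869 12.1602] v=[0.0352 0.4531]
Step 4: x=[7.4074 12.3268] v=[-0.7182 0.6665]
Step 5: x=[7.0724 12.5035] v=[-1.3402 0.7068]
Step 6: x=[6.6348 12.6263] v=[-1.7505 0.4913]
Step 7: x=[6.1570 12.6252] v=[-1.9113 -0.0045]
Step 8: x=[5.6986 12.4406] v=[-1.8335 -0.7386]

Answer: 5.6986 12.4406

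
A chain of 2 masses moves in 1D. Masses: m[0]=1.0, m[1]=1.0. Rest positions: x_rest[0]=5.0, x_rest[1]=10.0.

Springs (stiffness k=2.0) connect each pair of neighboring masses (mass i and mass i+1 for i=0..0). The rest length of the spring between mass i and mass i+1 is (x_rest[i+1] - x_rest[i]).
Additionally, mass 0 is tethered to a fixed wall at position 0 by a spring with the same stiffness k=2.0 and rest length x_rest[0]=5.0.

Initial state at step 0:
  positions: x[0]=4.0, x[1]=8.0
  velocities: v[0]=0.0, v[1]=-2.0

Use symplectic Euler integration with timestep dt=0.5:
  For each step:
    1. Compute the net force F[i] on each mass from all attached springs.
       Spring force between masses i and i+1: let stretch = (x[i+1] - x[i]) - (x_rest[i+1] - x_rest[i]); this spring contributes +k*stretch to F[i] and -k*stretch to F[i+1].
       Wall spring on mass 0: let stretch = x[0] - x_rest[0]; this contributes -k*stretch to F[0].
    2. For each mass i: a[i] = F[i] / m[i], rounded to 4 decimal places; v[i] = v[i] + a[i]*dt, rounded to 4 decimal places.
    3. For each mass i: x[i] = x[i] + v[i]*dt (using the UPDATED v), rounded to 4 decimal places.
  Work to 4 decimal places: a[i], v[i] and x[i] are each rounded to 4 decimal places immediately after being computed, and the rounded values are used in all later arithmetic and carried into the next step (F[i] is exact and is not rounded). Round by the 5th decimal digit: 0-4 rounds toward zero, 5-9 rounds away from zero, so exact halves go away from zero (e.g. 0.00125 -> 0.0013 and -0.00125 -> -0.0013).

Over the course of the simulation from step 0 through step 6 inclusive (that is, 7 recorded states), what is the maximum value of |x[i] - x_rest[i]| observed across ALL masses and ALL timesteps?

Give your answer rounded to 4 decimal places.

Answer: 2.5000

Derivation:
Step 0: x=[4.0000 8.0000] v=[0.0000 -2.0000]
Step 1: x=[4.0000 7.5000] v=[0.0000 -1.0000]
Step 2: x=[3.7500 7.7500] v=[-0.5000 0.5000]
Step 3: x=[3.6250 8.5000] v=[-0.2500 1.5000]
Step 4: x=[4.1250 9.3125] v=[1.0000 1.6250]
Step 5: x=[5.1563 10.0313] v=[2.0625 1.4375]
Step 6: x=[6.0469 10.8126] v=[1.7812 1.5625]
Max displacement = 2.5000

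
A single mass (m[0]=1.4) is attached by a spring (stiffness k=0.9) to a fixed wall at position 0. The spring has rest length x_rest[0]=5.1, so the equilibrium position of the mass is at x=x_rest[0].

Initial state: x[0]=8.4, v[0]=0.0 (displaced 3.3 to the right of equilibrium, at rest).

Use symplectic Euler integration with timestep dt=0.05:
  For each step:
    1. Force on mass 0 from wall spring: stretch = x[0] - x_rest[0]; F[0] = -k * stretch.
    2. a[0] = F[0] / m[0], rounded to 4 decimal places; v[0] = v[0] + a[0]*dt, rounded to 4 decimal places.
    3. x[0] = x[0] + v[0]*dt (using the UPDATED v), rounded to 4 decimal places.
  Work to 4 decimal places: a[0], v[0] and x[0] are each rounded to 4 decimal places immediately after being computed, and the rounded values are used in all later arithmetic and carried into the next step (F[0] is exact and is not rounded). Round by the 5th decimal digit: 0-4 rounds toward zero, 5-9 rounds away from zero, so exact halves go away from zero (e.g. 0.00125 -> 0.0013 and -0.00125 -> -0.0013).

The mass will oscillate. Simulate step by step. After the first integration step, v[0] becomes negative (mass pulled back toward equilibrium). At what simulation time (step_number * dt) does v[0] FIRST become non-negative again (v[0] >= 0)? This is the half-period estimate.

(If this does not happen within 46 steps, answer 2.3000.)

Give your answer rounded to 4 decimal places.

Step 0: x=[8.4000] v=[0.0000]
Step 1: x=[8.3947] v=[-0.1061]
Step 2: x=[8.3841] v=[-0.2120]
Step 3: x=[8.3682] v=[-0.3176]
Step 4: x=[8.3471] v=[-0.4227]
Step 5: x=[8.3207] v=[-0.5271]
Step 6: x=[8.2892] v=[-0.6306]
Step 7: x=[8.2525] v=[-0.7331]
Step 8: x=[8.2108] v=[-0.8344]
Step 9: x=[8.1641] v=[-0.9344]
Step 10: x=[8.1125] v=[-1.0329]
Step 11: x=[8.0560] v=[-1.1297]
Step 12: x=[7.9948] v=[-1.2247]
Step 13: x=[7.9289] v=[-1.3177]
Step 14: x=[7.8585] v=[-1.4086]
Step 15: x=[7.7836] v=[-1.4973]
Step 16: x=[7.7044] v=[-1.5836]
Step 17: x=[7.6210] v=[-1.6673]
Step 18: x=[7.5336] v=[-1.7483]
Step 19: x=[7.4423] v=[-1.8265]
Step 20: x=[7.3472] v=[-1.9018]
Step 21: x=[7.2485] v=[-1.9740]
Step 22: x=[7.1463] v=[-2.0431]
Step 23: x=[7.0409] v=[-2.1089]
Step 24: x=[6.9323] v=[-2.1713]
Step 25: x=[6.8208] v=[-2.2302]
Step 26: x=[6.7065] v=[-2.2855]
Step 27: x=[6.5896] v=[-2.3371]
Step 28: x=[6.4704] v=[-2.3850]
Step 29: x=[6.3489] v=[-2.4291]
Step 30: x=[6.2254] v=[-2.4692]
Step 31: x=[6.1001] v=[-2.5054]
Step 32: x=[5.9732] v=[-2.5375]
Step 33: x=[5.8449] v=[-2.5656]
Step 34: x=[5.7154] v=[-2.5895]
Step 35: x=[5.5849] v=[-2.6093]
Step 36: x=[5.4537] v=[-2.6249]
Step 37: x=[5.3219] v=[-2.6363]
Step 38: x=[5.1897] v=[-2.6434]
Step 39: x=[5.0574] v=[-2.6463]
Step 40: x=[4.9252] v=[-2.6449]
Step 41: x=[4.7932] v=[-2.6393]
Step 42: x=[4.6617] v=[-2.6294]
Step 43: x=[4.5309] v=[-2.6153]
Step 44: x=[4.4011] v=[-2.5970]
Step 45: x=[4.2724] v=[-2.5745]
Step 46: x=[4.1450] v=[-2.5479]
v[0] did not become non-negative within 46 steps; using fallback time=2.3000

Answer: 2.3000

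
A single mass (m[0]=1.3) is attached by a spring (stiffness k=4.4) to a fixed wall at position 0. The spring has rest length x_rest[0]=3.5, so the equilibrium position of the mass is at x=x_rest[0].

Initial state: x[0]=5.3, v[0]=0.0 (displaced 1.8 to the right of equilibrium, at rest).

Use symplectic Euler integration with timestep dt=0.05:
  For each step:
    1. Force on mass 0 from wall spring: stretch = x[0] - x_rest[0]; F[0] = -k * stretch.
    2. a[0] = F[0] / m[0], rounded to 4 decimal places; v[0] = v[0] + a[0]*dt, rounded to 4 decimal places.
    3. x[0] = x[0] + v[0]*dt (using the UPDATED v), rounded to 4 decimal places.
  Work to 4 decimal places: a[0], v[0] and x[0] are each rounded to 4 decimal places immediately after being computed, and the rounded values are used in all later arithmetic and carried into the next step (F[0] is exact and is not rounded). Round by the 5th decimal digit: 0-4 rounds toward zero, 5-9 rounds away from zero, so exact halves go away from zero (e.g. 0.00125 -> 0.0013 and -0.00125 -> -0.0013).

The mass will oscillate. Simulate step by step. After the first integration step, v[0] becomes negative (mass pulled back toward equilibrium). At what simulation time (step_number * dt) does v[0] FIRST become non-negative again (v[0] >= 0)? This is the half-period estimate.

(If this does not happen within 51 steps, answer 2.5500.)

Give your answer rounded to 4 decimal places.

Answer: 1.7500

Derivation:
Step 0: x=[5.3000] v=[0.0000]
Step 1: x=[5.2848] v=[-0.3046]
Step 2: x=[5.2545] v=[-0.6066]
Step 3: x=[5.2093] v=[-0.9035]
Step 4: x=[5.1497] v=[-1.1928]
Step 5: x=[5.0761] v=[-1.4720]
Step 6: x=[4.9892] v=[-1.7387]
Step 7: x=[4.8897] v=[-1.9907]
Step 8: x=[4.7784] v=[-2.2259]
Step 9: x=[4.6563] v=[-2.4422]
Step 10: x=[4.5244] v=[-2.6379]
Step 11: x=[4.3838] v=[-2.8113]
Step 12: x=[4.2358] v=[-2.9609]
Step 13: x=[4.0815] v=[-3.0854]
Step 14: x=[3.9223] v=[-3.1838]
Step 15: x=[3.7595] v=[-3.2553]
Step 16: x=[3.5945] v=[-3.2992]
Step 17: x=[3.4287] v=[-3.3152]
Step 18: x=[3.2635] v=[-3.3031]
Step 19: x=[3.1003] v=[-3.2631]
Step 20: x=[2.9405] v=[-3.1955]
Step 21: x=[2.7855] v=[-3.1008]
Step 22: x=[2.6365] v=[-2.9799]
Step 23: x=[2.4948] v=[-2.8338]
Step 24: x=[2.3616] v=[-2.6637]
Step 25: x=[2.2380] v=[-2.4711]
Step 26: x=[2.1251] v=[-2.2575]
Step 27: x=[2.0239] v=[-2.0248]
Step 28: x=[1.9352] v=[-1.7750]
Step 29: x=[1.8597] v=[-1.5102]
Step 30: x=[1.7981] v=[-1.2326]
Step 31: x=[1.7509] v=[-0.9446]
Step 32: x=[1.7185] v=[-0.6486]
Step 33: x=[1.7011] v=[-0.3471]
Step 34: x=[1.6990] v=[-0.0427]
Step 35: x=[1.7121] v=[0.2621]
First v>=0 after going negative at step 35, time=1.7500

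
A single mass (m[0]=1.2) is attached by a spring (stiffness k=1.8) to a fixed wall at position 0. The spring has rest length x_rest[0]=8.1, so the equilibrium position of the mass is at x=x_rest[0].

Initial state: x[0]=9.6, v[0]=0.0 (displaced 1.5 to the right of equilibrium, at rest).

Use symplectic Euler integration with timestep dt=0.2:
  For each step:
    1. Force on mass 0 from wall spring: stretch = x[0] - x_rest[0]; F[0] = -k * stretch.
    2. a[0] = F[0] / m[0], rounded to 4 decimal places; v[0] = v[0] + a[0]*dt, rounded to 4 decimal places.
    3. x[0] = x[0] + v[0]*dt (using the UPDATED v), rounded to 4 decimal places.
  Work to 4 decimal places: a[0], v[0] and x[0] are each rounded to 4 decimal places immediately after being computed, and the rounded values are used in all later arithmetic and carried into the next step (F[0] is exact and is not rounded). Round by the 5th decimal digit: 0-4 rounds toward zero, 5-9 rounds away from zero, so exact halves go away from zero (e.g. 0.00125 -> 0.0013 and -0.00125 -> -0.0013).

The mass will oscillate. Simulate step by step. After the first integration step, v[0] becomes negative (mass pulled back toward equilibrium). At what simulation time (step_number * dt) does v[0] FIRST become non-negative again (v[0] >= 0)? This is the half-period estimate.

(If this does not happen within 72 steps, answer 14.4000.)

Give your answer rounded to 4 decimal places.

Step 0: x=[9.6000] v=[0.0000]
Step 1: x=[9.5100] v=[-0.4500]
Step 2: x=[9.3354] v=[-0.8730]
Step 3: x=[9.0867] v=[-1.2436]
Step 4: x=[8.7788] v=[-1.5396]
Step 5: x=[8.4302] v=[-1.7432]
Step 6: x=[8.0617] v=[-1.8423]
Step 7: x=[7.6955] v=[-1.8308]
Step 8: x=[7.3536] v=[-1.7094]
Step 9: x=[7.0565] v=[-1.4855]
Step 10: x=[6.8220] v=[-1.1724]
Step 11: x=[6.6642] v=[-0.7890]
Step 12: x=[6.5925] v=[-0.3583]
Step 13: x=[6.6113] v=[0.0940]
First v>=0 after going negative at step 13, time=2.6000

Answer: 2.6000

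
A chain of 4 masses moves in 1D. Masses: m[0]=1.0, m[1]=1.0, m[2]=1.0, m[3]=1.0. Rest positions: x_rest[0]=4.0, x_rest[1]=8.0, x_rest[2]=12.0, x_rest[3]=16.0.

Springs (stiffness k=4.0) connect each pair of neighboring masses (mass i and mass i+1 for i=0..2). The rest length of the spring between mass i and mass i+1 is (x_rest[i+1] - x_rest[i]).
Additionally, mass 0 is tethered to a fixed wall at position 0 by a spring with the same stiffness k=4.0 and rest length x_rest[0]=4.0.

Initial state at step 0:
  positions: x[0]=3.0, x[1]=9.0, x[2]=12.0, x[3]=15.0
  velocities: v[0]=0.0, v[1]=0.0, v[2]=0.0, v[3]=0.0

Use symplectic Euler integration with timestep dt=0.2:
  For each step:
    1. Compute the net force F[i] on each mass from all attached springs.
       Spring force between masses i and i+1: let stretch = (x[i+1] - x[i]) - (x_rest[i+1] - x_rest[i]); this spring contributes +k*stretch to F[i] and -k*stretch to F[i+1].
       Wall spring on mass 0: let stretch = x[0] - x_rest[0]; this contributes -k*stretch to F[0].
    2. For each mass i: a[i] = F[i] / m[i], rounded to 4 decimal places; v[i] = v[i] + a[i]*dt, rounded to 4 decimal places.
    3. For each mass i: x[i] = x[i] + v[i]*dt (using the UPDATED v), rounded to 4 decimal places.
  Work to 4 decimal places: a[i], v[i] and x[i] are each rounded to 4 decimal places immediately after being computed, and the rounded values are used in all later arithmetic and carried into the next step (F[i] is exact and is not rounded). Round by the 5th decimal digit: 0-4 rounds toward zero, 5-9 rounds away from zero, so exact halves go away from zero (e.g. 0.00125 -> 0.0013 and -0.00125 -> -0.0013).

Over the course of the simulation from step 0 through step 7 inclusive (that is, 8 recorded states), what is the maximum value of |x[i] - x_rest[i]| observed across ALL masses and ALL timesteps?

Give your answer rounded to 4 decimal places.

Step 0: x=[3.0000 9.0000 12.0000 15.0000] v=[0.0000 0.0000 0.0000 0.0000]
Step 1: x=[3.4800 8.5200 12.0000 15.1600] v=[2.4000 -2.4000 0.0000 0.8000]
Step 2: x=[4.2096 7.7904 11.9488 15.4544] v=[3.6480 -3.6480 -0.2560 1.4720]
Step 3: x=[4.8386 7.1532 11.7932 15.8279] v=[3.1450 -3.1859 -0.7782 1.8675]
Step 4: x=[5.0638 6.8881 11.5407 16.1958] v=[1.1258 -1.3256 -1.2624 1.8397]
Step 5: x=[4.7706 7.0755 11.2886 16.4589] v=[-1.4658 0.9370 -1.2604 1.3156]
Step 6: x=[4.0829 7.5682 11.1897 16.5348] v=[-3.4384 2.4636 -0.4946 0.3794]
Step 7: x=[3.2996 8.0827 11.3666 16.3955] v=[-3.9165 2.5726 0.8843 -0.6967]
Max displacement = 1.1119

Answer: 1.1119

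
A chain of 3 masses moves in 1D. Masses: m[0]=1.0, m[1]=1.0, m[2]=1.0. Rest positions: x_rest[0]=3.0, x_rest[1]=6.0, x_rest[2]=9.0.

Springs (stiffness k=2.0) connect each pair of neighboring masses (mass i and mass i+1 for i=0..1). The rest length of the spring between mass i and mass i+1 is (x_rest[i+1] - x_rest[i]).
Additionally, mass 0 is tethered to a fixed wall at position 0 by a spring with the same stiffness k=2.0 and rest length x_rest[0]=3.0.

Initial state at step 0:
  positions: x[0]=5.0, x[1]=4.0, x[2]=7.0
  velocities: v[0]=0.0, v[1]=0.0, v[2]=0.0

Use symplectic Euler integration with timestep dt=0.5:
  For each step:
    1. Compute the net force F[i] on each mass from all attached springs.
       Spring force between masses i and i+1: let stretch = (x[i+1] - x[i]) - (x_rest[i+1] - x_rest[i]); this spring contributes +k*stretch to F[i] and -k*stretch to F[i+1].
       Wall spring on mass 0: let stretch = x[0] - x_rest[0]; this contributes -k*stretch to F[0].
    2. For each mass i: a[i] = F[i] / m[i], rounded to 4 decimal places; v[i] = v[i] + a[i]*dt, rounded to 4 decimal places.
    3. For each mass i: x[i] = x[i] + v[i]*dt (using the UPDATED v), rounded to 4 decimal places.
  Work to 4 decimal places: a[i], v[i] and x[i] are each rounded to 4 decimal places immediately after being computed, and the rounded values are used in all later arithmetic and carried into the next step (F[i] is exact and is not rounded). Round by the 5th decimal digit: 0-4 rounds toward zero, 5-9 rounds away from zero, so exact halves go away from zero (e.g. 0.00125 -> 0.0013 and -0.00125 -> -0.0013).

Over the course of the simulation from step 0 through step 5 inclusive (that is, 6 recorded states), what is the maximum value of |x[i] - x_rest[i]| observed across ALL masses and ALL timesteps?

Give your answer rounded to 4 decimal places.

Answer: 3.0000

Derivation:
Step 0: x=[5.0000 4.0000 7.0000] v=[0.0000 0.0000 0.0000]
Step 1: x=[2.0000 6.0000 7.0000] v=[-6.0000 4.0000 0.0000]
Step 2: x=[0.0000 6.5000 8.0000] v=[-4.0000 1.0000 2.0000]
Step 3: x=[1.2500 4.5000 9.7500] v=[2.5000 -4.0000 3.5000]
Step 4: x=[3.5000 3.5000 10.3750] v=[4.5000 -2.0000 1.2500]
Step 5: x=[4.0000 5.9375 9.0625] v=[1.0000 4.8750 -2.6250]
Max displacement = 3.0000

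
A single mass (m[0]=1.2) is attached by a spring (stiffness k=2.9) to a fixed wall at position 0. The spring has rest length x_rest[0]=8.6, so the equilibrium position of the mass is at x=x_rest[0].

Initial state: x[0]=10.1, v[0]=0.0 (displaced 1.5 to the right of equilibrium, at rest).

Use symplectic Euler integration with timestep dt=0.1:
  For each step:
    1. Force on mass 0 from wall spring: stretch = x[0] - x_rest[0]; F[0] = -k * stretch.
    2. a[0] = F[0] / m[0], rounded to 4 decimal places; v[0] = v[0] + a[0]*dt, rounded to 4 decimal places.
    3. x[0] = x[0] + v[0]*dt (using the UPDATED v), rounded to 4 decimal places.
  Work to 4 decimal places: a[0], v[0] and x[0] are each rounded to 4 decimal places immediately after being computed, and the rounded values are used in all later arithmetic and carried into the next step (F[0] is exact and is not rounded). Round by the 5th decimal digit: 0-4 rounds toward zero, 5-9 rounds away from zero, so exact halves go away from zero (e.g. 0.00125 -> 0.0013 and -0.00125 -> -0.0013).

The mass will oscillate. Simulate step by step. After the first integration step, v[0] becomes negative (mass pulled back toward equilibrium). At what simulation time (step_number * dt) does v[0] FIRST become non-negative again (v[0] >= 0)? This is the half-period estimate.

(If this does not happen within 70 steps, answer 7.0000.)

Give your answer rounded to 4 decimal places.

Step 0: x=[10.1000] v=[0.0000]
Step 1: x=[10.0638] v=[-0.3625]
Step 2: x=[9.9922] v=[-0.7163]
Step 3: x=[9.8869] v=[-1.0528]
Step 4: x=[9.7505] v=[-1.3638]
Step 5: x=[9.5863] v=[-1.6418]
Step 6: x=[9.3983] v=[-1.8802]
Step 7: x=[9.1910] v=[-2.0731]
Step 8: x=[8.9694] v=[-2.2159]
Step 9: x=[8.7389] v=[-2.3052]
Step 10: x=[8.5050] v=[-2.3388]
Step 11: x=[8.2734] v=[-2.3158]
Step 12: x=[8.0497] v=[-2.2369]
Step 13: x=[7.8393] v=[-2.1039]
Step 14: x=[7.6473] v=[-1.9201]
Step 15: x=[7.4783] v=[-1.6899]
Step 16: x=[7.3364] v=[-1.4188]
Step 17: x=[7.2251] v=[-1.1134]
Step 18: x=[7.1470] v=[-0.7811]
Step 19: x=[7.1040] v=[-0.4300]
Step 20: x=[7.0972] v=[-0.0685]
Step 21: x=[7.1267] v=[0.2947]
First v>=0 after going negative at step 21, time=2.1000

Answer: 2.1000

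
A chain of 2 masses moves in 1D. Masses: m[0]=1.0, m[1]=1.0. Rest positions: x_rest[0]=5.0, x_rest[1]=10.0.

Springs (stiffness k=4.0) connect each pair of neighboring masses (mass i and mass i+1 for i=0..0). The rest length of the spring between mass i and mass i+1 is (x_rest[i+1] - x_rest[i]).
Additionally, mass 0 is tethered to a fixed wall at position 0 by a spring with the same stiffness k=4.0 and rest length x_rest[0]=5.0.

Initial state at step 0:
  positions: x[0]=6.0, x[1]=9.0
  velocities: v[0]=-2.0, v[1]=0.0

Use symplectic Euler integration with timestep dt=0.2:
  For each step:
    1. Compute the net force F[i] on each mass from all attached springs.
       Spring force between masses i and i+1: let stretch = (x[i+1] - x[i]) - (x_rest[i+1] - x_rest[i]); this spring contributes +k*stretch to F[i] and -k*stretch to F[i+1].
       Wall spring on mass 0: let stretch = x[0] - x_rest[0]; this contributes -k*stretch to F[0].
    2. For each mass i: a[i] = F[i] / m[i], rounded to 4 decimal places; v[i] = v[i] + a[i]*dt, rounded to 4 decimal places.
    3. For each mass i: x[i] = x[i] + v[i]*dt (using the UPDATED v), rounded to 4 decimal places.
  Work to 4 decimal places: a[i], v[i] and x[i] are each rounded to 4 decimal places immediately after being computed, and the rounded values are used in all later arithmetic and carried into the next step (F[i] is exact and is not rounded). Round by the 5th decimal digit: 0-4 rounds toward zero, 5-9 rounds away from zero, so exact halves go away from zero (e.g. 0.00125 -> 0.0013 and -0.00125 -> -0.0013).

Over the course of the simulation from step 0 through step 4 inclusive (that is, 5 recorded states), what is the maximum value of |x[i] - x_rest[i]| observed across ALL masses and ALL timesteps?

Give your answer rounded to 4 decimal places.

Answer: 1.9000

Derivation:
Step 0: x=[6.0000 9.0000] v=[-2.0000 0.0000]
Step 1: x=[5.1200 9.3200] v=[-4.4000 1.6000]
Step 2: x=[4.0928 9.7680] v=[-5.1360 2.2400]
Step 3: x=[3.3188 10.1080] v=[-3.8701 1.6998]
Step 4: x=[3.1000 10.1617] v=[-1.0938 0.2684]
Max displacement = 1.9000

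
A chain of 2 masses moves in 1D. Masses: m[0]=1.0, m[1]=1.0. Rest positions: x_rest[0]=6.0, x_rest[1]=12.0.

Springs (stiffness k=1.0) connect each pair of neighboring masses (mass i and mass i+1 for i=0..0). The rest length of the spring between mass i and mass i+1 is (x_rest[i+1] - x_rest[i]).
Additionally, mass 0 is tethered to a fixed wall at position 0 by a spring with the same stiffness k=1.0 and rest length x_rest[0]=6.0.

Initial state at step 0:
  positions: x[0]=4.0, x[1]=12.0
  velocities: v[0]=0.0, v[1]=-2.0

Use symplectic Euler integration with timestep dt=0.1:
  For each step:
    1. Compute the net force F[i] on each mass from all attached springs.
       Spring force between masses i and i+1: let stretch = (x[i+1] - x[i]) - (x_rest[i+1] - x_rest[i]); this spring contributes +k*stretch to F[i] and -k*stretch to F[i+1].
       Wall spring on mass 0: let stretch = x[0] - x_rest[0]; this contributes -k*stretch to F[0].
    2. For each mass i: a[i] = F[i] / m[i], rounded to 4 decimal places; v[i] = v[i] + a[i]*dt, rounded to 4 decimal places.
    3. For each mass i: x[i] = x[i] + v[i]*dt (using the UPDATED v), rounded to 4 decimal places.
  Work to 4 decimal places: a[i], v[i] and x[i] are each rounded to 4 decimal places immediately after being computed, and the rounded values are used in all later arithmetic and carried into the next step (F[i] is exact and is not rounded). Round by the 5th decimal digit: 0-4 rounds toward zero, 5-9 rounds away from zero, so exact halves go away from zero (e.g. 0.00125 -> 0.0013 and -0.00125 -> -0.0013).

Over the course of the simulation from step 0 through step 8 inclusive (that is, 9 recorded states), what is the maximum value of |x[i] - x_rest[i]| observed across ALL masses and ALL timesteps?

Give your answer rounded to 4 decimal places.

Step 0: x=[4.0000 12.0000] v=[0.0000 -2.0000]
Step 1: x=[4.0400 11.7800] v=[0.4000 -2.2000]
Step 2: x=[4.1170 11.5426] v=[0.7700 -2.3740]
Step 3: x=[4.2271 11.2909] v=[1.1009 -2.5166]
Step 4: x=[4.3656 11.0286] v=[1.3846 -2.6230]
Step 5: x=[4.5270 10.7597] v=[1.6143 -2.6893]
Step 6: x=[4.7055 10.4884] v=[1.7849 -2.7126]
Step 7: x=[4.8948 10.2193] v=[1.8926 -2.6909]
Step 8: x=[5.0884 9.9570] v=[1.9356 -2.6234]
Max displacement = 2.0430

Answer: 2.0430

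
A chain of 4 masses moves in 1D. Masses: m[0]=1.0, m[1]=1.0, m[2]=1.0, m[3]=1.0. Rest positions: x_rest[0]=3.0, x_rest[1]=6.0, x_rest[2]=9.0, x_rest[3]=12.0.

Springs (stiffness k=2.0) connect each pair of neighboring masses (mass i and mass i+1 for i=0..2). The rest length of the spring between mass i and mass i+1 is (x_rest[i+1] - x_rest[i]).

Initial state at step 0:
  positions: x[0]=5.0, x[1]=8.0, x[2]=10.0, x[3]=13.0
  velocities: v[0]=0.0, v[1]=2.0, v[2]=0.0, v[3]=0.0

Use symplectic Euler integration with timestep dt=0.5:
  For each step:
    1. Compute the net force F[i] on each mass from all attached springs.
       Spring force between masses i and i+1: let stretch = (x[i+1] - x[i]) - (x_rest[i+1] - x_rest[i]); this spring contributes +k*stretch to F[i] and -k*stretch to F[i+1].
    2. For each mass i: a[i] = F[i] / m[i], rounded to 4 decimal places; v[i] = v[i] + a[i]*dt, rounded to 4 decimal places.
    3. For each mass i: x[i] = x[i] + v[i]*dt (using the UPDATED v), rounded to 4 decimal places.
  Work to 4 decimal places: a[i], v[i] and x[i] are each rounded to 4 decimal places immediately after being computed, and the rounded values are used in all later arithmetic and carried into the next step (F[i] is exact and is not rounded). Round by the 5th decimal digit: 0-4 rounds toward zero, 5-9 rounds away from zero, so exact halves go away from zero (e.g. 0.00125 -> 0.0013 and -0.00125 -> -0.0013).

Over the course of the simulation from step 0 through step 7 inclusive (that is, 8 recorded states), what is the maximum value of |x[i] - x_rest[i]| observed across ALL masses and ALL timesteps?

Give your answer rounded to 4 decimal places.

Step 0: x=[5.0000 8.0000 10.0000 13.0000] v=[0.0000 2.0000 0.0000 0.0000]
Step 1: x=[5.0000 8.5000 10.5000 13.0000] v=[0.0000 1.0000 1.0000 0.0000]
Step 2: x=[5.2500 8.2500 11.2500 13.2500] v=[0.5000 -0.5000 1.5000 0.5000]
Step 3: x=[5.5000 8.0000 11.5000 14.0000] v=[0.5000 -0.5000 0.5000 1.5000]
Step 4: x=[5.5000 8.2500 11.2500 15.0000] v=[0.0000 0.5000 -0.5000 2.0000]
Step 5: x=[5.3750 8.6250 11.3750 15.6250] v=[-0.2500 0.7500 0.2500 1.2500]
Step 6: x=[5.3750 8.7500 12.2500 15.6250] v=[0.0000 0.2500 1.7500 0.0000]
Step 7: x=[5.5625 8.9375 13.0625 15.4375] v=[0.3750 0.3750 1.6250 -0.3750]
Max displacement = 4.0625

Answer: 4.0625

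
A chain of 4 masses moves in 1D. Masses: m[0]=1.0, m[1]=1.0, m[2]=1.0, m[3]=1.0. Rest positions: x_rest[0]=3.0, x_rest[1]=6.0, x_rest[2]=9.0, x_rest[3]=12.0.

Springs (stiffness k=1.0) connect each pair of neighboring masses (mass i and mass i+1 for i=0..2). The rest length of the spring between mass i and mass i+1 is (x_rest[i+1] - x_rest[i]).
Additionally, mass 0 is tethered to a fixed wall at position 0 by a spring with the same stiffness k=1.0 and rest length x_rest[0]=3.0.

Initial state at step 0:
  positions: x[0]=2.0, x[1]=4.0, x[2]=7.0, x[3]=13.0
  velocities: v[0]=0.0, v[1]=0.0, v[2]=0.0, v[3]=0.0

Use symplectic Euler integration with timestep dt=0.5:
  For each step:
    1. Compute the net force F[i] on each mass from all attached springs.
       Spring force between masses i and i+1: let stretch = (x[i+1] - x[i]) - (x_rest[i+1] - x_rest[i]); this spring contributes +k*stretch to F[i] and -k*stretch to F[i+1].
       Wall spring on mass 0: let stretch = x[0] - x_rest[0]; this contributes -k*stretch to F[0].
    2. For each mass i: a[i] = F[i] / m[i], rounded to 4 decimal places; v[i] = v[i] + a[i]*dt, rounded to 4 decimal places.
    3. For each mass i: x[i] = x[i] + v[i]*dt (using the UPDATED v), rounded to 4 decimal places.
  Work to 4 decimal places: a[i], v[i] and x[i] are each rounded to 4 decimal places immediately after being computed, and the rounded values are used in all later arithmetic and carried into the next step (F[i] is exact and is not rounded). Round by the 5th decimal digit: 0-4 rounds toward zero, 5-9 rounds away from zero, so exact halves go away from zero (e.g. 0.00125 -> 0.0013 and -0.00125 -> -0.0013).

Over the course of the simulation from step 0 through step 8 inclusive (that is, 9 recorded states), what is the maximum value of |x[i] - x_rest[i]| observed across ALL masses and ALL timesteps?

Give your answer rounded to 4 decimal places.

Step 0: x=[2.0000 4.0000 7.0000 13.0000] v=[0.0000 0.0000 0.0000 0.0000]
Step 1: x=[2.0000 4.2500 7.7500 12.2500] v=[0.0000 0.5000 1.5000 -1.5000]
Step 2: x=[2.0625 4.8125 8.7500 11.1250] v=[0.1250 1.1250 2.0000 -2.2500]
Step 3: x=[2.2969 5.6719 9.3594 10.1563] v=[0.4688 1.7188 1.2188 -1.9375]
Step 4: x=[2.8009 6.6095 9.2462 9.7383] v=[1.0079 1.8751 -0.2265 -0.8360]
Step 5: x=[3.5568 7.2541 8.5968 9.9473] v=[1.5118 1.2892 -1.2988 0.4180]
Step 6: x=[4.3479 7.3101 7.9494 10.5687] v=[1.5821 0.1119 -1.2949 1.2428]
Step 7: x=[4.7926 6.7853 7.7970 11.2853] v=[0.8893 -1.0496 -0.3049 1.4332]
Step 8: x=[4.5373 6.0153 8.2637 11.8799] v=[-0.5107 -1.5401 0.9334 1.1891]
Max displacement = 2.2617

Answer: 2.2617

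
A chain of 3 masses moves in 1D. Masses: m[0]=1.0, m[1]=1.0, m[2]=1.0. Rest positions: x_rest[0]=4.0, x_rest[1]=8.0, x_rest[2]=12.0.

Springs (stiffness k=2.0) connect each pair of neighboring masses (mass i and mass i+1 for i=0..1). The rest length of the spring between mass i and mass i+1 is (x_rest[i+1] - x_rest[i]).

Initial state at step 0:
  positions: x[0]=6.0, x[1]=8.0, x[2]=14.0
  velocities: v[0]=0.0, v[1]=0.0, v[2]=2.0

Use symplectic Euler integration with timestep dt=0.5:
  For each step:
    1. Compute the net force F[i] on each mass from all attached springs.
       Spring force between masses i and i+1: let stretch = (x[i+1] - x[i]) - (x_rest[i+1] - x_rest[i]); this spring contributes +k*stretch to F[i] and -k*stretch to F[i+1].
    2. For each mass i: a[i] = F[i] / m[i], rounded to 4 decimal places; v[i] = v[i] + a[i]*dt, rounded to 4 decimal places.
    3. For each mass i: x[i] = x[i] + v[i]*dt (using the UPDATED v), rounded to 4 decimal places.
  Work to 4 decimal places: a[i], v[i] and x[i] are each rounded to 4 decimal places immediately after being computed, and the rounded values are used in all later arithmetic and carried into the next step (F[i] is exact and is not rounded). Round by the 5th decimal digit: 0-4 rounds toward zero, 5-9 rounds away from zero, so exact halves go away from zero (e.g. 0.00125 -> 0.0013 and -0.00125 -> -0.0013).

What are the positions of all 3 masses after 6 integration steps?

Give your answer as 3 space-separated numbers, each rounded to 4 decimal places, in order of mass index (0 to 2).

Answer: 7.6563 12.0938 14.2500

Derivation:
Step 0: x=[6.0000 8.0000 14.0000] v=[0.0000 0.0000 2.0000]
Step 1: x=[5.0000 10.0000 14.0000] v=[-2.0000 4.0000 0.0000]
Step 2: x=[4.5000 11.5000 14.0000] v=[-1.0000 3.0000 0.0000]
Step 3: x=[5.5000 10.7500 14.7500] v=[2.0000 -1.5000 1.5000]
Step 4: x=[7.1250 9.3750 15.5000] v=[3.2500 -2.7500 1.5000]
Step 5: x=[7.8750 9.9375 15.1875] v=[1.5000 1.1250 -0.6250]
Step 6: x=[7.6563 12.0938 14.2500] v=[-0.4375 4.3125 -1.8750]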